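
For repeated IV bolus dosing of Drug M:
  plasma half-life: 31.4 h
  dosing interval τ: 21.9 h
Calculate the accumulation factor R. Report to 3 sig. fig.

k = ln2 / t½ = 0.693147 / 31.4 = 0.02207 h⁻¹
e^(−kτ) = e^(−0.02207 × 21.9) = 0.6167
Accumulation ratio R = 1 / (1 − e^(−kτ)) = 1 / (1 − 0.6167) = 2.609

2.61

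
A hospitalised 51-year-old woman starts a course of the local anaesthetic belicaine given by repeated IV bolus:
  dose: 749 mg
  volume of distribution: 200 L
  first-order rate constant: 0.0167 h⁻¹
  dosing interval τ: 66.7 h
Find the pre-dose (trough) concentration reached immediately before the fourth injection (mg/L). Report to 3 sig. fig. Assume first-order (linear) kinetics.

1.77 mg/L

C₀ per dose = Dose / Vd = 749 / 200 = 3.745 mg/L
Fraction remaining after one interval: r = e^(−kτ) = e^(−0.01670 × 66.7) = 0.3283
Before dose 4, 3 doses have been given (aged 1τ, 2τ, 3τ).
C_trough = C₀ × (r + r² + … + r^3) = C₀ × r(1−r^3)/(1−r)
        = 3.745 × 0.3283 × (1 − 0.03538) / (1 − 0.3283) = 1.766 mg/L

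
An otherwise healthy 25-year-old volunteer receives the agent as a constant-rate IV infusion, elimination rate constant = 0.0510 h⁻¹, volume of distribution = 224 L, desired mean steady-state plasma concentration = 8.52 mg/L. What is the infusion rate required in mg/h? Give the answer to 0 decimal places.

97 mg/h

CL = k × Vd = 0.05100 × 224 = 11.42 L/h
At steady state, infusion rate R₀ = Css × CL = 8.52 × 11.42 = 97.30 mg/h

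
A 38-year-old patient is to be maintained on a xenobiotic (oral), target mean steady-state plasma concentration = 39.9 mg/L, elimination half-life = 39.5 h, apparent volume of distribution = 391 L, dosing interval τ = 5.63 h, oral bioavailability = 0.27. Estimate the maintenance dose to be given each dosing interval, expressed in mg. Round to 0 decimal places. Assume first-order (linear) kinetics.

k = ln2 / t½ = 0.693147 / 39.5 = 0.01755 h⁻¹
CL = k × Vd = 0.01755 × 391 = 6.862 L/h
At steady state, F × (Dose/τ) = Css × CL.
Dose = Css × CL × τ / F = 39.9 × 6.862 × 5.63 / 0.27 = 5709 mg

5709 mg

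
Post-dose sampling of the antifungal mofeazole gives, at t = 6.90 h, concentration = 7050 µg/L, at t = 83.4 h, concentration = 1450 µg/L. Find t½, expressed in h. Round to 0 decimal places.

34 h

k = ln(C₁/C₂) / (t₂ − t₁) = ln(7050/1450) / (83.4 − 6.90)
  = 1.581 / 76.50 = 0.02067 h⁻¹
t½ = ln2 / k = 0.693147 / 0.02067 = 33.53 h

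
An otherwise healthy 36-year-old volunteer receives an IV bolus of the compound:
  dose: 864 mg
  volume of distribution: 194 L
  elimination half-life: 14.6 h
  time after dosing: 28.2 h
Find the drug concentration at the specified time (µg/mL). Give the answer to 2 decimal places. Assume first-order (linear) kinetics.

C₀ = Dose / Vd = 864.0 / 194 = 4.454 mg/L
k = ln2 / t½ = 0.693147 / 14.6 = 0.04748 h⁻¹
C = C₀ · e^(−k·t) = 4.454 × e^(−0.04748 × 28.2)
  = 4.454 × 0.2621 = 1.167 mg/L
(1.167 mg/L = 1.167 µg/mL)

1.17 µg/mL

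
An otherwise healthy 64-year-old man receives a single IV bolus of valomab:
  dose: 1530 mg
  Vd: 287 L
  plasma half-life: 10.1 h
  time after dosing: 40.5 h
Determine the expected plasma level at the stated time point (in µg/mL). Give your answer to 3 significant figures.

0.331 µg/mL

C₀ = Dose / Vd = 1530 / 287 = 5.331 mg/L
k = ln2 / t½ = 0.693147 / 10.1 = 0.06863 h⁻¹
C = C₀ · e^(−k·t) = 5.331 × e^(−0.06863 × 40.5)
  = 5.331 × 0.06207 = 0.3309 mg/L
(0.3309 mg/L = 0.3309 µg/mL)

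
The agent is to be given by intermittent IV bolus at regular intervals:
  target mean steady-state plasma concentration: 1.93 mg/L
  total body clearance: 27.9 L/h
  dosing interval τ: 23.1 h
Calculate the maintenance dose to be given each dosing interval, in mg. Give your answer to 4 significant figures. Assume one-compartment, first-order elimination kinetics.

1244 mg

At steady state, Dose/τ = Css × CL.
Dose = Css × CL × τ = 1.93 × 27.90 × 23.1 = 1244 mg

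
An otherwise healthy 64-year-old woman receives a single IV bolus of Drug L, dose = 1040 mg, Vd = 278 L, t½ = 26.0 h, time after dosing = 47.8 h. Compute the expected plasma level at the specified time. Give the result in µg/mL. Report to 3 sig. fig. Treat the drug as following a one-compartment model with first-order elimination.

C₀ = Dose / Vd = 1040 / 278 = 3.741 mg/L
k = ln2 / t½ = 0.693147 / 26.0 = 0.02666 h⁻¹
C = C₀ · e^(−k·t) = 3.741 × e^(−0.02666 × 47.8)
  = 3.741 × 0.2796 = 1.046 mg/L
(1.046 mg/L = 1.046 µg/mL)

1.05 µg/mL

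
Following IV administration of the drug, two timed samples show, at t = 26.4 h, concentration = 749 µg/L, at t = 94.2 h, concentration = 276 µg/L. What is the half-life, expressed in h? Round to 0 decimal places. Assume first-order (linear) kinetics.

k = ln(C₁/C₂) / (t₂ − t₁) = ln(749/276) / (94.2 − 26.4)
  = 0.9983 / 67.80 = 0.01472 h⁻¹
t½ = ln2 / k = 0.693147 / 0.01472 = 47.09 h

47 h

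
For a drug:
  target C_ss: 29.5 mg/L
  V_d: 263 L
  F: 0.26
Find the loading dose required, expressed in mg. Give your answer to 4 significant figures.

29840 mg

LD = Css × Vd / F = 29.5 × 263 / 0.26 = 29840 mg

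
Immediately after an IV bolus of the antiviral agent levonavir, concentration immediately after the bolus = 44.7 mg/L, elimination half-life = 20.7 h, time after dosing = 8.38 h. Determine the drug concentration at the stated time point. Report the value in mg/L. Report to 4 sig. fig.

33.76 mg/L

k = ln2 / t½ = 0.693147 / 20.7 = 0.03349 h⁻¹
C = C₀ · e^(−k·t) = 44.70 × e^(−0.03349 × 8.38)
  = 44.70 × 0.7553 = 33.76 mg/L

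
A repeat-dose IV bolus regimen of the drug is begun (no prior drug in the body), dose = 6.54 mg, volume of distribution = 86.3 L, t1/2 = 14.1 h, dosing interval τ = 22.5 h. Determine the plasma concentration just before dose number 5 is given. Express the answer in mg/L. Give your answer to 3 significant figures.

C₀ per dose = Dose / Vd = 6.54 / 86.3 = 0.07578 mg/L
k = ln2 / t½ = 0.693147 / 14.1 = 0.04916 h⁻¹
Fraction remaining after one interval: r = e^(−kτ) = e^(−0.04916 × 22.5) = 0.3308
Before dose 5, 4 doses have been given (aged 1τ, 2τ, 3τ, 4τ).
C_trough = C₀ × (r + r² + … + r^4) = C₀ × r(1−r^4)/(1−r)
        = 0.07578 × 0.3308 × (1 − 0.01197) / (1 − 0.3308) = 0.03701 mg/L

0.0370 mg/L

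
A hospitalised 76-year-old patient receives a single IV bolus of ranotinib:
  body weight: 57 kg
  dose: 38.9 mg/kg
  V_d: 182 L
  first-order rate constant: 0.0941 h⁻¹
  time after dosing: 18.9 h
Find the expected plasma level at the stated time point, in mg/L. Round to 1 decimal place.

Total dose = 38.9 × 57 = 2217 mg
C₀ = Dose / Vd = 2217 / 182 = 12.18 mg/L
C = C₀ · e^(−k·t) = 12.18 × e^(−0.09410 × 18.9)
  = 12.18 × 0.1689 = 2.057 mg/L

2.1 mg/L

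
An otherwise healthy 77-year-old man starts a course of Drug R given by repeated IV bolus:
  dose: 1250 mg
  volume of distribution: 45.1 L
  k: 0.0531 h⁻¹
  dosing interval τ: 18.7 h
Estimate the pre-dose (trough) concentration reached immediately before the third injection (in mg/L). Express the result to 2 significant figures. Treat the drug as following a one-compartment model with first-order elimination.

14 mg/L

C₀ per dose = Dose / Vd = 1250 / 45.1 = 27.72 mg/L
Fraction remaining after one interval: r = e^(−kτ) = e^(−0.05310 × 18.7) = 0.3705
Before dose 3, 2 doses have been given (aged 1τ, 2τ).
C_trough = C₀ × (r + r²) = 27.72 × (0.3705 + 0.1373) = 14.08 mg/L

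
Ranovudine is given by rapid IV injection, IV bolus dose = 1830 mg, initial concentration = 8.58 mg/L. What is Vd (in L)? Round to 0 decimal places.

Vd = Dose / C₀ = 1830 / 8.58 = 213.3 L

213 L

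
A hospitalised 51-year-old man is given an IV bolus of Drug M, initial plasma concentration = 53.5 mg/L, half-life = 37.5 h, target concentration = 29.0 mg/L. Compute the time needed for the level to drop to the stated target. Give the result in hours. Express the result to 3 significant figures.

33.1 h

k = ln2 / t½ = 0.693147 / 37.5 = 0.01848 h⁻¹
t = ln(C₀ / C) / k = ln(53.50 / 29.0) / 0.01848
  = ln(1.845) / 0.01848 = 0.6125 / 0.01848 = 33.14 h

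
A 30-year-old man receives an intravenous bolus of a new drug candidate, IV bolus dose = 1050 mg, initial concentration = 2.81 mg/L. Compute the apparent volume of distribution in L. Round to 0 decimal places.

374 L

Vd = Dose / C₀ = 1050 / 2.81 = 373.7 L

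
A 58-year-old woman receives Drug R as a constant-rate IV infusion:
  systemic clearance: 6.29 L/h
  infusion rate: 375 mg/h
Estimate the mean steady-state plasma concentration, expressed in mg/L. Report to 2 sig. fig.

60 mg/L

At steady state Css = R₀ / CL = 375 / 6.290 = 59.62 mg/L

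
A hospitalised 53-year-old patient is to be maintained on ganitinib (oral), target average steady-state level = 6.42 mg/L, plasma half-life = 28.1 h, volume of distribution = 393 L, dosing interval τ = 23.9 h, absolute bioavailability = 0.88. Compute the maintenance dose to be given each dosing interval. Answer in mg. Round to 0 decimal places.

1690 mg

k = ln2 / t½ = 0.693147 / 28.1 = 0.02467 h⁻¹
CL = k × Vd = 0.02467 × 393 = 9.695 L/h
At steady state, F × (Dose/τ) = Css × CL.
Dose = Css × CL × τ / F = 6.42 × 9.695 × 23.9 / 0.88 = 1690 mg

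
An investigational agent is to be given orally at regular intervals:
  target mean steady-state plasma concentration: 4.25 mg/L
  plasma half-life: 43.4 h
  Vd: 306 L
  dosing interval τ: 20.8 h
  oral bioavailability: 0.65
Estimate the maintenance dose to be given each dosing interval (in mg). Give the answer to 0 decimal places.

665 mg

k = ln2 / t½ = 0.693147 / 43.4 = 0.01597 h⁻¹
CL = k × Vd = 0.01597 × 306 = 4.887 L/h
At steady state, F × (Dose/τ) = Css × CL.
Dose = Css × CL × τ / F = 4.25 × 4.887 × 20.8 / 0.65 = 664.6 mg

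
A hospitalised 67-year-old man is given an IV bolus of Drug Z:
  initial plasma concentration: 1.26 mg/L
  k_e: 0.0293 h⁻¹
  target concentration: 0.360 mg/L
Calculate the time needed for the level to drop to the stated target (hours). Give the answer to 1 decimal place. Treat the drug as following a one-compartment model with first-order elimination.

42.8 h

t = ln(C₀ / C) / k = ln(1.260 / 0.360) / 0.02930
  = ln(3.500) / 0.02930 = 1.253 / 0.02930 = 42.76 h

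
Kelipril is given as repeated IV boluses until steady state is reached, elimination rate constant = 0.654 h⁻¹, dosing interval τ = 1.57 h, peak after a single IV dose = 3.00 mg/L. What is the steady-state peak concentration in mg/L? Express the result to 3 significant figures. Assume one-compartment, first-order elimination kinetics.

4.67 mg/L

e^(−kτ) = e^(−0.6540 × 1.57) = 0.3582
Accumulation ratio R = 1 / (1 − e^(−kτ)) = 1 / (1 − 0.3582) = 1.558
Steady-state peak = C₀ × R = 3.00 × 1.558 = 4.674 mg/L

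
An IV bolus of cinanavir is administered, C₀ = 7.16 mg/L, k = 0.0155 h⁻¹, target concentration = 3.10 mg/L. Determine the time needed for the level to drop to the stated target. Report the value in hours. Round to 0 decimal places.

t = ln(C₀ / C) / k = ln(7.160 / 3.10) / 0.01550
  = ln(2.310) / 0.01550 = 0.8372 / 0.01550 = 54.01 h

54 h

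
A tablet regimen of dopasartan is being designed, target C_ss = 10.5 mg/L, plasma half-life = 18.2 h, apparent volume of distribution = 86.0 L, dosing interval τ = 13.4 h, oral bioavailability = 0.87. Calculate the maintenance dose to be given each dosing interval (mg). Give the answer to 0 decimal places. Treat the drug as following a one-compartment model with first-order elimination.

k = ln2 / t½ = 0.693147 / 18.2 = 0.03809 h⁻¹
CL = k × Vd = 0.03809 × 86.0 = 3.276 L/h
At steady state, F × (Dose/τ) = Css × CL.
Dose = Css × CL × τ / F = 10.5 × 3.276 × 13.4 / 0.87 = 529.8 mg

530 mg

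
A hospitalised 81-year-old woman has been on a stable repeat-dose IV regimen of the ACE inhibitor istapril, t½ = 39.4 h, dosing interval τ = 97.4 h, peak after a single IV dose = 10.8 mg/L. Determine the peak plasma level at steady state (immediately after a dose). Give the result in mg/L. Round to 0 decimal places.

k = ln2 / t½ = 0.693147 / 39.4 = 0.01759 h⁻¹
e^(−kτ) = e^(−0.01759 × 97.4) = 0.1803
Accumulation ratio R = 1 / (1 − e^(−kτ)) = 1 / (1 − 0.1803) = 1.220
Steady-state peak = C₀ × R = 10.8 × 1.220 = 13.18 mg/L

13 mg/L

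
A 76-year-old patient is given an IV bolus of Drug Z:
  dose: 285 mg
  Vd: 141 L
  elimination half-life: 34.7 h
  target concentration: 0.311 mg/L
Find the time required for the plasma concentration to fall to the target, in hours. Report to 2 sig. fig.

94 h

C₀ = Dose / Vd = 285.0 / 141 = 2.021 mg/L
k = ln2 / t½ = 0.693147 / 34.7 = 0.01998 h⁻¹
t = ln(C₀ / C) / k = ln(2.021 / 0.311) / 0.01998
  = ln(6.498) / 0.01998 = 1.871 / 0.01998 = 93.64 h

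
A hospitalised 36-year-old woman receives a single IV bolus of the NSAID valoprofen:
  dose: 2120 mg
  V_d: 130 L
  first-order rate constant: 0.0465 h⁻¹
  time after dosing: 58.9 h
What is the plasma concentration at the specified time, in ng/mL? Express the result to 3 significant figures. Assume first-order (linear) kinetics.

1050 ng/mL

C₀ = Dose / Vd = 2120 / 130 = 16.31 mg/L
C = C₀ · e^(−k·t) = 16.31 × e^(−0.04650 × 58.9)
  = 16.31 × 0.06464 = 1.054 mg/L
Convert: 1.054 mg/L × 1000 = 1054 ng/mL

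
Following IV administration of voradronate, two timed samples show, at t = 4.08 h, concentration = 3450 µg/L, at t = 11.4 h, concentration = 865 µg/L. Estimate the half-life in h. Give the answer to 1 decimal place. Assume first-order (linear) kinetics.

k = ln(C₁/C₂) / (t₂ − t₁) = ln(3450/865) / (11.4 − 4.08)
  = 1.383 / 7.320 = 0.1889 h⁻¹
t½ = ln2 / k = 0.693147 / 0.1889 = 3.669 h

3.7 h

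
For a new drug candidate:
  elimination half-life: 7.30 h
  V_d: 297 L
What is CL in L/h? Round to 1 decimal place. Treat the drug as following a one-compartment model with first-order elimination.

28.2 L/h

k = ln2 / t½ = 0.693147 / 7.30 = 0.09495 h⁻¹
CL = k × Vd = 0.09495 × 297 = 28.20 L/h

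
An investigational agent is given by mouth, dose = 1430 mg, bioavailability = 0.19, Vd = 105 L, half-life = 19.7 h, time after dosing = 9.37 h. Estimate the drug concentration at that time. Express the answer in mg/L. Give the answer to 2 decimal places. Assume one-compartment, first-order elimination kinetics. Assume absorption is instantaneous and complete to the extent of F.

1.86 mg/L

Amount reaching circulation = F × Dose = 0.19 × 1430 = 271.7 mg
C₀ = F·Dose / Vd = 271.7 / 105 = 2.588 mg/L
k = ln2 / t½ = 0.693147 / 19.7 = 0.03519 h⁻¹
C = C₀ · e^(−k·t) = 2.588 × e^(−0.03519 × 9.37)
  = 2.588 × 0.7191 = 1.861 mg/L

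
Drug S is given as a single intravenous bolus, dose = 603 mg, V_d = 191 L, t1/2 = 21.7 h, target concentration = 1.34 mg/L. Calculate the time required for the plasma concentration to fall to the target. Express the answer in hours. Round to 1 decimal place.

26.8 h

C₀ = Dose / Vd = 603.0 / 191 = 3.157 mg/L
k = ln2 / t½ = 0.693147 / 21.7 = 0.03194 h⁻¹
t = ln(C₀ / C) / k = ln(3.157 / 1.34) / 0.03194
  = ln(2.356) / 0.03194 = 0.8570 / 0.03194 = 26.83 h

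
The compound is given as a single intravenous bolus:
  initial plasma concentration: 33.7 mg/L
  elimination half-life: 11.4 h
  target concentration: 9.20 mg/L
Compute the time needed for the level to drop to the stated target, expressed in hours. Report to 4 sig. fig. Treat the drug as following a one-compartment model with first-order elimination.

21.35 h

k = ln2 / t½ = 0.693147 / 11.4 = 0.06080 h⁻¹
t = ln(C₀ / C) / k = ln(33.70 / 9.20) / 0.06080
  = ln(3.663) / 0.06080 = 1.298 / 0.06080 = 21.35 h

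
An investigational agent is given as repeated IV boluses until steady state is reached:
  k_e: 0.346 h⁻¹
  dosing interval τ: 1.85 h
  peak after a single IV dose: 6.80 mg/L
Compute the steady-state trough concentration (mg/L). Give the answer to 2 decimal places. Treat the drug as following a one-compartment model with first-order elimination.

7.58 mg/L

e^(−kτ) = e^(−0.3460 × 1.85) = 0.5272
Accumulation ratio R = 1 / (1 − e^(−kτ)) = 1 / (1 − 0.5272) = 2.115
Steady-state trough = C₀ × R × e^(−kτ) = 6.80 × 2.115 × 0.5272 = 7.582 mg/L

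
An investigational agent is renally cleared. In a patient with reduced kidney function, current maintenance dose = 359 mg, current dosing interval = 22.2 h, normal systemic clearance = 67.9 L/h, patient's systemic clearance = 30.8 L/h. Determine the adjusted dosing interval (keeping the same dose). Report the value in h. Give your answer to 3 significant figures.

To keep the same average steady-state level, dosing rate must scale with clearance.
CL ratio = 30.8 / 67.9 = 0.4536
New interval (same dose) = 22.2 / 0.4536 = 48.94 h

48.9 h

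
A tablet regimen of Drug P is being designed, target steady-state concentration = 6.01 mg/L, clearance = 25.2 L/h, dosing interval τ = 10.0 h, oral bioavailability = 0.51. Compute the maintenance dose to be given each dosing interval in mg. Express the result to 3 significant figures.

2970 mg

At steady state, F × (Dose/τ) = Css × CL.
Dose = Css × CL × τ / F = 6.01 × 25.20 × 10.0 / 0.51 = 2970 mg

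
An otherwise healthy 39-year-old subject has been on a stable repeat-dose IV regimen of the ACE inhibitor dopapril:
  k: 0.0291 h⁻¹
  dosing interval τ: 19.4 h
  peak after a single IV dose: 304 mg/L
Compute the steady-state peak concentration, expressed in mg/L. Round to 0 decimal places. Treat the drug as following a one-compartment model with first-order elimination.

e^(−kτ) = e^(−0.02910 × 19.4) = 0.5686
Accumulation ratio R = 1 / (1 − e^(−kτ)) = 1 / (1 − 0.5686) = 2.318
Steady-state peak = C₀ × R = 304 × 2.318 = 704.7 mg/L

705 mg/L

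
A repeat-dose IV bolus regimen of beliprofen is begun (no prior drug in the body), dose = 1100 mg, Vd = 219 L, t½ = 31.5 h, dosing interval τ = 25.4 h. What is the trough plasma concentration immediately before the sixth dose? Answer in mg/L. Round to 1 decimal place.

6.3 mg/L

C₀ per dose = Dose / Vd = 1100 / 219 = 5.023 mg/L
k = ln2 / t½ = 0.693147 / 31.5 = 0.02200 h⁻¹
Fraction remaining after one interval: r = e^(−kτ) = e^(−0.02200 × 25.4) = 0.5719
Before dose 6, 5 doses have been given (aged 1τ, 2τ, 3τ, 4τ, 5τ).
C_trough = C₀ × (r + r² + … + r^5) = C₀ × r(1−r^5)/(1−r)
        = 5.023 × 0.5719 × (1 − 0.06118) / (1 − 0.5719) = 6.300 mg/L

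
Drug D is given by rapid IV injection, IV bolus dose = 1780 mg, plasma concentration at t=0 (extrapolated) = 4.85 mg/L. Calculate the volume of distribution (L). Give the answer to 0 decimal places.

Vd = Dose / C₀ = 1780 / 4.85 = 367.0 L

367 L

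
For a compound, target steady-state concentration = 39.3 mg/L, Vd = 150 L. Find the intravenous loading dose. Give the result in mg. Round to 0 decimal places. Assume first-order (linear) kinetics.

5895 mg

LD = Css × Vd = 39.3 × 150 = 5895 mg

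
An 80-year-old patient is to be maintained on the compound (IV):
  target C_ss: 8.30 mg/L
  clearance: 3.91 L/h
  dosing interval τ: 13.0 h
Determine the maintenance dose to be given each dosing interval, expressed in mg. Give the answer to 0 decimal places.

422 mg

At steady state, Dose/τ = Css × CL.
Dose = Css × CL × τ = 8.30 × 3.910 × 13.0 = 421.9 mg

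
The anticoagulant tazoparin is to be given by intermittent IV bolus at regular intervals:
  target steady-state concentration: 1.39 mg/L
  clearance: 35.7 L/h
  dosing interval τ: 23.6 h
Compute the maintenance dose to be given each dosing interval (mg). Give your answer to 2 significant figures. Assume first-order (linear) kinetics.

1200 mg

At steady state, Dose/τ = Css × CL.
Dose = Css × CL × τ = 1.39 × 35.70 × 23.6 = 1171 mg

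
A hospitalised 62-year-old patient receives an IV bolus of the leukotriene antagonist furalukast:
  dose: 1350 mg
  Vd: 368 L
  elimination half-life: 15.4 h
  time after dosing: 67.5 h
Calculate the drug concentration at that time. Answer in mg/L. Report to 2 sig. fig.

0.18 mg/L

C₀ = Dose / Vd = 1350 / 368 = 3.668 mg/L
k = ln2 / t½ = 0.693147 / 15.4 = 0.04501 h⁻¹
C = C₀ · e^(−k·t) = 3.668 × e^(−0.04501 × 67.5)
  = 3.668 × 0.04792 = 0.1758 mg/L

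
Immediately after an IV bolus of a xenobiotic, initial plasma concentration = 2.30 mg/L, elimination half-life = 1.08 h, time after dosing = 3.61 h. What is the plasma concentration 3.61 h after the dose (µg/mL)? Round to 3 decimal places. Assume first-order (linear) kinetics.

0.227 µg/mL

k = ln2 / t½ = 0.693147 / 1.08 = 0.6418 h⁻¹
C = C₀ · e^(−k·t) = 2.300 × e^(−0.6418 × 3.61)
  = 2.300 × 0.09858 = 0.2267 mg/L
(0.2267 mg/L = 0.2267 µg/mL)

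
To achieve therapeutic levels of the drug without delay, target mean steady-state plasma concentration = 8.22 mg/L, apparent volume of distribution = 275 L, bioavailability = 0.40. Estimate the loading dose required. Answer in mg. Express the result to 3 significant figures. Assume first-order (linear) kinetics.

5650 mg

LD = Css × Vd / F = 8.22 × 275 / 0.40 = 5651 mg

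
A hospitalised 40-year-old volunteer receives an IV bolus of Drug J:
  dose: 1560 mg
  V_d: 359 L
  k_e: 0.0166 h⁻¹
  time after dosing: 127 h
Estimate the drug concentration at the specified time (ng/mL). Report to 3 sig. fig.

C₀ = Dose / Vd = 1560 / 359 = 4.345 mg/L
C = C₀ · e^(−k·t) = 4.345 × e^(−0.01660 × 127)
  = 4.345 × 0.1215 = 0.5279 mg/L
Convert: 0.5279 mg/L × 1000 = 527.9 ng/mL

528 ng/mL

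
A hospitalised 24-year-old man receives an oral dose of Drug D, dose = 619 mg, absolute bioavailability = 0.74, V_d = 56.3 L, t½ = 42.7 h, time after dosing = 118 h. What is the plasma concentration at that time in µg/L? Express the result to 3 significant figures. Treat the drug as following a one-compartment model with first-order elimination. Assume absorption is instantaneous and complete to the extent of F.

1200 µg/L

Amount reaching circulation = F × Dose = 0.74 × 619.0 = 458.1 mg
C₀ = F·Dose / Vd = 458.1 / 56.3 = 8.137 mg/L
k = ln2 / t½ = 0.693147 / 42.7 = 0.01623 h⁻¹
C = C₀ · e^(−k·t) = 8.137 × e^(−0.01623 × 118)
  = 8.137 × 0.1473 = 1.199 mg/L
Convert: 1.199 mg/L × 1000 = 1199 µg/L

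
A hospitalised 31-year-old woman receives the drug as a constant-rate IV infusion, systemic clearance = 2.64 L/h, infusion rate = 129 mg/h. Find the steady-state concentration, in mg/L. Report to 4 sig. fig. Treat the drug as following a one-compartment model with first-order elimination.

At steady state Css = R₀ / CL = 129 / 2.640 = 48.86 mg/L

48.86 mg/L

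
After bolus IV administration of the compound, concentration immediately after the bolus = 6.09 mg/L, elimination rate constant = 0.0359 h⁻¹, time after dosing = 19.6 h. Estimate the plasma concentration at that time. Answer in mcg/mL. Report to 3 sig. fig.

C = C₀ · e^(−k·t) = 6.090 × e^(−0.03590 × 19.6)
  = 6.090 × 0.4948 = 3.013 mg/L
(3.013 mg/L = 3.013 mcg/mL)

3.01 mcg/mL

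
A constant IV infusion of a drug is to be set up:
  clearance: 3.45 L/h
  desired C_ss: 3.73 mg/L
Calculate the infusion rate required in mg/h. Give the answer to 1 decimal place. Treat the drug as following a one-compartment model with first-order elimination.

At steady state, infusion rate R₀ = Css × CL = 3.73 × 3.450 = 12.87 mg/h

12.9 mg/h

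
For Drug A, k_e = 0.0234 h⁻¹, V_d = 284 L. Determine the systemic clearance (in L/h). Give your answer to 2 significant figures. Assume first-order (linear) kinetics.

CL = k × Vd = 0.0234 × 284 = 6.646 L/h

6.6 L/h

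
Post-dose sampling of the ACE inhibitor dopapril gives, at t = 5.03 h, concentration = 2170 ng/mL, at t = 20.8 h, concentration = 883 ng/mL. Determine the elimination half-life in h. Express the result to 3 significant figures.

k = ln(C₁/C₂) / (t₂ − t₁) = ln(2170/883) / (20.8 − 5.03)
  = 0.8992 / 15.77 = 0.05702 h⁻¹
t½ = ln2 / k = 0.693147 / 0.05702 = 12.16 h

12.2 h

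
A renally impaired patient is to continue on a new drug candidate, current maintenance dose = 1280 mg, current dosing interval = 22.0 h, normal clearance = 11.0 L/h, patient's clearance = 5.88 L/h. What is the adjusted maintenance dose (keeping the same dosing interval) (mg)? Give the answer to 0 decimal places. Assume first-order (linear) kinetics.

684 mg

To keep the same average steady-state level, dosing rate must scale with clearance.
CL ratio = 5.88 / 11.0 = 0.5345
New dose (same interval) = 1280 × 0.5345 = 684.2 mg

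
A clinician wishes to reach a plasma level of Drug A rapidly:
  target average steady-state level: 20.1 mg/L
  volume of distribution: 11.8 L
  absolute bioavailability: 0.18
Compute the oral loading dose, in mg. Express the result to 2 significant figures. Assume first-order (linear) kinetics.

LD = Css × Vd / F = 20.1 × 11.8 / 0.18 = 1318 mg

1300 mg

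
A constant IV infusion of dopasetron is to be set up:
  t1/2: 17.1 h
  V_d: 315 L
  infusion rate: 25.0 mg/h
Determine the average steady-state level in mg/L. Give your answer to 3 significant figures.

k = ln2 / t½ = 0.693147 / 17.1 = 0.04053 h⁻¹
CL = k × Vd = 0.04053 × 315 = 12.77 L/h
At steady state Css = R₀ / CL = 25.0 / 12.77 = 1.958 mg/L

1.96 mg/L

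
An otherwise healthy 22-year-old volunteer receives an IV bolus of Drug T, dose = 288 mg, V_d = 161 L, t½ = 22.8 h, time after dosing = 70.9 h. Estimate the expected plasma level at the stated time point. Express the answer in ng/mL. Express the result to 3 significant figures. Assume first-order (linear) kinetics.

C₀ = Dose / Vd = 288.0 / 161 = 1.789 mg/L
k = ln2 / t½ = 0.693147 / 22.8 = 0.03040 h⁻¹
C = C₀ · e^(−k·t) = 1.789 × e^(−0.03040 × 70.9)
  = 1.789 × 0.1159 = 0.2073 mg/L
Convert: 0.2073 mg/L × 1000 = 207.3 ng/mL

207 ng/mL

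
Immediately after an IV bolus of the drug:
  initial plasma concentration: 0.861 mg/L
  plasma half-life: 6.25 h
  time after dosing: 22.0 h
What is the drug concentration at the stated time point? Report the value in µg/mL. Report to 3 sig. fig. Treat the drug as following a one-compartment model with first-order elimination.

k = ln2 / t½ = 0.693147 / 6.25 = 0.1109 h⁻¹
C = C₀ · e^(−k·t) = 0.8610 × e^(−0.1109 × 22.0)
  = 0.8610 × 0.08718 = 0.07506 mg/L
(0.07506 mg/L = 0.07506 µg/mL)

0.0751 µg/mL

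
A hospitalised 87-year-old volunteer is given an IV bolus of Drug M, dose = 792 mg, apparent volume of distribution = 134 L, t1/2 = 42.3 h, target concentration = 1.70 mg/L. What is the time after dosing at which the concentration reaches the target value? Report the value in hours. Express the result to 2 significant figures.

76 h

C₀ = Dose / Vd = 792.0 / 134 = 5.910 mg/L
k = ln2 / t½ = 0.693147 / 42.3 = 0.01639 h⁻¹
t = ln(C₀ / C) / k = ln(5.910 / 1.70) / 0.01639
  = ln(3.476) / 0.01639 = 1.246 / 0.01639 = 76.02 h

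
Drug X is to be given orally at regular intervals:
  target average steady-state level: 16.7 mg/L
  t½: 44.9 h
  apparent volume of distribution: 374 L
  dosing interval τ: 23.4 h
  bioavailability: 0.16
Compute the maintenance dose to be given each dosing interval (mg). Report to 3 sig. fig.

k = ln2 / t½ = 0.693147 / 44.9 = 0.01544 h⁻¹
CL = k × Vd = 0.01544 × 374 = 5.775 L/h
At steady state, F × (Dose/τ) = Css × CL.
Dose = Css × CL × τ / F = 16.7 × 5.775 × 23.4 / 0.16 = 14100 mg

14100 mg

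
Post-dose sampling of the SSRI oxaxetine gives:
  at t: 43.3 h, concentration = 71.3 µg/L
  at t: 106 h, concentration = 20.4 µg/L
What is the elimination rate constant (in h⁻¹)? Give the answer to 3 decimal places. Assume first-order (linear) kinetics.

k = ln(C₁/C₂) / (t₂ − t₁) = ln(71.3/20.4) / (106 − 43.3)
  = 1.251 / 62.70 = 0.01995 h⁻¹

0.020 h⁻¹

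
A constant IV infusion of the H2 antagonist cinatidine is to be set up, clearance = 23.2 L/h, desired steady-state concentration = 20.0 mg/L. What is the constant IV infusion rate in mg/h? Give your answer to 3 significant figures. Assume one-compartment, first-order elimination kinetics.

464 mg/h

At steady state, infusion rate R₀ = Css × CL = 20.0 × 23.20 = 464.0 mg/h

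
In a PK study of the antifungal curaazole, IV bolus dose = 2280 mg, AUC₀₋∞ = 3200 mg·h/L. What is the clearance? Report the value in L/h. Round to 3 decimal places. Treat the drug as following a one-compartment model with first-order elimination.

CL = Dose / AUC = 2280 / 3200 = 0.7125 L/h

0.713 L/h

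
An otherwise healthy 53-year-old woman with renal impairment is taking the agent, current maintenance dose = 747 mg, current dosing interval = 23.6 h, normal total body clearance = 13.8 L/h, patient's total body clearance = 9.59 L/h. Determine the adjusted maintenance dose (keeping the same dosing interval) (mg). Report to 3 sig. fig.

To keep the same average steady-state level, dosing rate must scale with clearance.
CL ratio = 9.59 / 13.8 = 0.6949
New dose (same interval) = 747 × 0.6949 = 519.1 mg

519 mg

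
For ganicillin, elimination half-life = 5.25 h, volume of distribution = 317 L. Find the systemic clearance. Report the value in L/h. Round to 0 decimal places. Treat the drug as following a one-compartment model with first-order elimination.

42 L/h

k = ln2 / t½ = 0.693147 / 5.25 = 0.1320 h⁻¹
CL = k × Vd = 0.1320 × 317 = 41.84 L/h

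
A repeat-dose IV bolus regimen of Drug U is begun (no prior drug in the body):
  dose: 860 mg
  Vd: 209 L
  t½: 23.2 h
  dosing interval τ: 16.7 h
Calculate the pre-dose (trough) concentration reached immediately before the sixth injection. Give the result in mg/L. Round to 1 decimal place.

5.8 mg/L

C₀ per dose = Dose / Vd = 860 / 209 = 4.115 mg/L
k = ln2 / t½ = 0.693147 / 23.2 = 0.02988 h⁻¹
Fraction remaining after one interval: r = e^(−kτ) = e^(−0.02988 × 16.7) = 0.6071
Before dose 6, 5 doses have been given (aged 1τ, 2τ, 3τ, 4τ, 5τ).
C_trough = C₀ × (r + r² + … + r^5) = C₀ × r(1−r^5)/(1−r)
        = 4.115 × 0.6071 × (1 − 0.08247) / (1 − 0.6071) = 5.834 mg/L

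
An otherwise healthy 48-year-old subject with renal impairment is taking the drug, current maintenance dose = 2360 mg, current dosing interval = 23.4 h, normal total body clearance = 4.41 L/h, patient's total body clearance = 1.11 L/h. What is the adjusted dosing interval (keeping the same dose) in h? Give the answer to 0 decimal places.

To keep the same average steady-state level, dosing rate must scale with clearance.
CL ratio = 1.11 / 4.41 = 0.2517
New interval (same dose) = 23.4 / 0.2517 = 92.97 h

93 h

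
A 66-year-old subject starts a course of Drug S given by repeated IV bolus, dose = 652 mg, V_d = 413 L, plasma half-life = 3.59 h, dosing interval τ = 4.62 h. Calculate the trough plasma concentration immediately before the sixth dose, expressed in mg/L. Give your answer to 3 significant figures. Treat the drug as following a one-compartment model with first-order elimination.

C₀ per dose = Dose / Vd = 652 / 413 = 1.579 mg/L
k = ln2 / t½ = 0.693147 / 3.59 = 0.1931 h⁻¹
Fraction remaining after one interval: r = e^(−kτ) = e^(−0.1931 × 4.62) = 0.4098
Before dose 6, 5 doses have been given (aged 1τ, 2τ, 3τ, 4τ, 5τ).
C_trough = C₀ × (r + r² + … + r^5) = C₀ × r(1−r^5)/(1−r)
        = 1.579 × 0.4098 × (1 − 0.01156) / (1 − 0.4098) = 1.084 mg/L

1.08 mg/L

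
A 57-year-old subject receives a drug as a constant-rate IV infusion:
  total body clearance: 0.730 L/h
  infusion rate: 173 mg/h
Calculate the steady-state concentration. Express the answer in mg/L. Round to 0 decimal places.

237 mg/L

At steady state Css = R₀ / CL = 173 / 0.7300 = 237.0 mg/L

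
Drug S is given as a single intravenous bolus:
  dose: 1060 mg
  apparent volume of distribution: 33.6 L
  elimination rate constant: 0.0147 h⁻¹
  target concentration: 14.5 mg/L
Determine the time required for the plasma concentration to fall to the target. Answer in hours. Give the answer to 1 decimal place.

C₀ = Dose / Vd = 1060 / 33.6 = 31.55 mg/L
t = ln(C₀ / C) / k = ln(31.55 / 14.5) / 0.01470
  = ln(2.176) / 0.01470 = 0.7775 / 0.01470 = 52.89 h

52.9 h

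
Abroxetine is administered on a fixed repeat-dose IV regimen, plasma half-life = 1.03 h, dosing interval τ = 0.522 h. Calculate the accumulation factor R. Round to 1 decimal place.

3.4

k = ln2 / t½ = 0.693147 / 1.03 = 0.6730 h⁻¹
e^(−kτ) = e^(−0.6730 × 0.522) = 0.7038
Accumulation ratio R = 1 / (1 − e^(−kτ)) = 1 / (1 − 0.7038) = 3.376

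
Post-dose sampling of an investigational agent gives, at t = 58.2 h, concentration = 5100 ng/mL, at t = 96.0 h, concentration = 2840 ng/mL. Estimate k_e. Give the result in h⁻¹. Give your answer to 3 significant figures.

0.0155 h⁻¹

k = ln(C₁/C₂) / (t₂ − t₁) = ln(5100/2840) / (96.0 − 58.2)
  = 0.5854 / 37.80 = 0.01549 h⁻¹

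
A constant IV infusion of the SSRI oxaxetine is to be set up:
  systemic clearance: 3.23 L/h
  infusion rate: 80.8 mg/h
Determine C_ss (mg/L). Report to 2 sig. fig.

At steady state Css = R₀ / CL = 80.8 / 3.230 = 25.02 mg/L

25 mg/L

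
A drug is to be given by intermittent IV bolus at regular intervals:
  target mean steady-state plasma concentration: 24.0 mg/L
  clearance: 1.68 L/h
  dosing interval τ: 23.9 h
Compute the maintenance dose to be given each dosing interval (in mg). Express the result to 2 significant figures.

960 mg

At steady state, Dose/τ = Css × CL.
Dose = Css × CL × τ = 24.0 × 1.680 × 23.9 = 963.6 mg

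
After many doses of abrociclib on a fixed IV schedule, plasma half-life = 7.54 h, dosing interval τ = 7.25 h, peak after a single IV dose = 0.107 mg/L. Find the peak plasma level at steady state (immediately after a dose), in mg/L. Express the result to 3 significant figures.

0.220 mg/L

k = ln2 / t½ = 0.693147 / 7.54 = 0.09193 h⁻¹
e^(−kτ) = e^(−0.09193 × 7.25) = 0.5135
Accumulation ratio R = 1 / (1 − e^(−kτ)) = 1 / (1 − 0.5135) = 2.055
Steady-state peak = C₀ × R = 0.107 × 2.055 = 0.2199 mg/L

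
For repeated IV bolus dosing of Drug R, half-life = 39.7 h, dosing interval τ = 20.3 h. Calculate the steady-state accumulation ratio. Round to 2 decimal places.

k = ln2 / t½ = 0.693147 / 39.7 = 0.01746 h⁻¹
e^(−kτ) = e^(−0.01746 × 20.3) = 0.7016
Accumulation ratio R = 1 / (1 − e^(−kτ)) = 1 / (1 − 0.7016) = 3.351

3.35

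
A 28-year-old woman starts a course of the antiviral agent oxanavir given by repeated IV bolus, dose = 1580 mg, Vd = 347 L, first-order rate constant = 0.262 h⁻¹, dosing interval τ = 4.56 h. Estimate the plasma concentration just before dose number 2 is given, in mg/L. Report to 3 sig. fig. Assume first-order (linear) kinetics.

C₀ per dose = Dose / Vd = 1580 / 347 = 4.553 mg/L
Fraction remaining after one interval: r = e^(−kτ) = e^(−0.2620 × 4.56) = 0.3028
Before dose 2, 1 dose has been given (aged 1τ).
C_trough = C₀ × r = 4.553 × 0.3028 = 1.379 mg/L

1.38 mg/L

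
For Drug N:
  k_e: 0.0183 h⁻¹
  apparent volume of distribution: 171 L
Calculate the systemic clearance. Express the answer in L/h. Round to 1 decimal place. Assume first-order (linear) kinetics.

CL = k × Vd = 0.0183 × 171 = 3.129 L/h

3.1 L/h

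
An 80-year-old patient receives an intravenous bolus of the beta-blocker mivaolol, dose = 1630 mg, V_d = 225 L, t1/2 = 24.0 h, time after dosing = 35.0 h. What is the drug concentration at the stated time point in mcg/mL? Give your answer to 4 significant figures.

C₀ = Dose / Vd = 1630 / 225 = 7.244 mg/L
k = ln2 / t½ = 0.693147 / 24.0 = 0.02888 h⁻¹
C = C₀ · e^(−k·t) = 7.244 × e^(−0.02888 × 35.0)
  = 7.244 × 0.3639 = 2.636 mg/L
(2.636 mg/L = 2.636 mcg/mL)

2.636 mcg/mL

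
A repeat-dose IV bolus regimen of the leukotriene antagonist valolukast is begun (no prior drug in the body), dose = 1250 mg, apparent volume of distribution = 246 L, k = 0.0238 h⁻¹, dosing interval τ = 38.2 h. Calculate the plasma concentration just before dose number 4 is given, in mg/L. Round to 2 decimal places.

3.20 mg/L

C₀ per dose = Dose / Vd = 1250 / 246 = 5.081 mg/L
Fraction remaining after one interval: r = e^(−kτ) = e^(−0.02380 × 38.2) = 0.4029
Before dose 4, 3 doses have been given (aged 1τ, 2τ, 3τ).
C_trough = C₀ × (r + r² + … + r^3) = C₀ × r(1−r^3)/(1−r)
        = 5.081 × 0.4029 × (1 − 0.06540) / (1 − 0.4029) = 3.204 mg/L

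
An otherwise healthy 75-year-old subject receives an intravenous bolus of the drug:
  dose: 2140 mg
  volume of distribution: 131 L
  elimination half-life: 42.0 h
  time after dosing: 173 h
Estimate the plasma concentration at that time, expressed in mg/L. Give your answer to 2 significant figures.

C₀ = Dose / Vd = 2140 / 131 = 16.34 mg/L
k = ln2 / t½ = 0.693147 / 42.0 = 0.01650 h⁻¹
C = C₀ · e^(−k·t) = 16.34 × e^(−0.01650 × 173)
  = 16.34 × 0.05758 = 0.9409 mg/L

0.94 mg/L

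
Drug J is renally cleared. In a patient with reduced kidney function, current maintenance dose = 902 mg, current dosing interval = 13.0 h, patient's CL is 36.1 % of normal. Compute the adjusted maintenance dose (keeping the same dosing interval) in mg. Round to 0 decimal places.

To keep the same average steady-state level, dosing rate must scale with clearance.
CL ratio = 36.1 / 100 = 0.3610
New dose (same interval) = 902 × 0.3610 = 325.6 mg

326 mg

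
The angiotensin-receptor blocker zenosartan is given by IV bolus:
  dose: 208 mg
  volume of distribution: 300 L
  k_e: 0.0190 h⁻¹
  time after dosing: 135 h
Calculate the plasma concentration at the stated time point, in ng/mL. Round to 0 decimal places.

53 ng/mL

C₀ = Dose / Vd = 208.0 / 300 = 0.6933 mg/L
C = C₀ · e^(−k·t) = 0.6933 × e^(−0.01900 × 135)
  = 0.6933 × 0.07692 = 0.05333 mg/L
Convert: 0.05333 mg/L × 1000 = 53.33 ng/mL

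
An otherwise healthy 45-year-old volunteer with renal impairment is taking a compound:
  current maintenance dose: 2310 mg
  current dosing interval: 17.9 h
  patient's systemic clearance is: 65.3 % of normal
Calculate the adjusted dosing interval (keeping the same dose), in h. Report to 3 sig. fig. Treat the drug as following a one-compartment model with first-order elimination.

27.4 h

To keep the same average steady-state level, dosing rate must scale with clearance.
CL ratio = 65.3 / 100 = 0.6530
New interval (same dose) = 17.9 / 0.6530 = 27.41 h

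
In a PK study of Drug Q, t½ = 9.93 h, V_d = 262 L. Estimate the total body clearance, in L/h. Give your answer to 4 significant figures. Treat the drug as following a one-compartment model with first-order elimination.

k = ln2 / t½ = 0.693147 / 9.93 = 0.06980 h⁻¹
CL = k × Vd = 0.06980 × 262 = 18.29 L/h

18.29 L/h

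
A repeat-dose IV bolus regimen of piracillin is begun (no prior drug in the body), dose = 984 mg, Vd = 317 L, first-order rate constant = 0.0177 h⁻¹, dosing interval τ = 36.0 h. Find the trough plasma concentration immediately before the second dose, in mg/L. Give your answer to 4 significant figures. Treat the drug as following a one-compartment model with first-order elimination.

C₀ per dose = Dose / Vd = 984 / 317 = 3.104 mg/L
Fraction remaining after one interval: r = e^(−kτ) = e^(−0.01770 × 36.0) = 0.5288
Before dose 2, 1 dose has been given (aged 1τ).
C_trough = C₀ × r = 3.104 × 0.5288 = 1.641 mg/L

1.641 mg/L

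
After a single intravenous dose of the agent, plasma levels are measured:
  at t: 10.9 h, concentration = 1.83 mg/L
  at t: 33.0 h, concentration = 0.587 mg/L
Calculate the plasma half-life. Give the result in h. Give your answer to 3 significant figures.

13.5 h

k = ln(C₁/C₂) / (t₂ − t₁) = ln(1.83/0.587) / (33.0 − 10.9)
  = 1.137 / 22.10 = 0.05145 h⁻¹
t½ = ln2 / k = 0.693147 / 0.05145 = 13.47 h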